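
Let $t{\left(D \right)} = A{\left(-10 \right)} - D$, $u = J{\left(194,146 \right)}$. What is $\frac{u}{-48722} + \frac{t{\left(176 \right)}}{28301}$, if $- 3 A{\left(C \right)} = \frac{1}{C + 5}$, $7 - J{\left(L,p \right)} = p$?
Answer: $- \frac{764503}{227288130} \approx -0.0033636$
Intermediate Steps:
$J{\left(L,p \right)} = 7 - p$
$A{\left(C \right)} = - \frac{1}{3 \left(5 + C\right)}$ ($A{\left(C \right)} = - \frac{1}{3 \left(C + 5\right)} = - \frac{1}{3 \left(5 + C\right)}$)
$u = -139$ ($u = 7 - 146 = -139$)
$t{\left(D \right)} = \frac{1}{15} - D$ ($t{\left(D \right)} = - \frac{1}{15 + 3 \left(-10\right)} - D = - \frac{1}{15 - 30} - D = - \frac{1}{-15} - D = \left(-1\right) \left(- \frac{1}{15}\right) - D = \frac{1}{15} - D$)
$\frac{u}{-48722} + \frac{t{\left(176 \right)}}{28301} = - \frac{139}{-48722} + \frac{\frac{1}{15} - 176}{28301} = \left(-139\right) \left(- \frac{1}{48722}\right) + \left(\frac{1}{15} - 176\right) \frac{1}{28301} = \frac{139}{48722} - \frac{29}{4665} = - \frac{764503}{227288130}$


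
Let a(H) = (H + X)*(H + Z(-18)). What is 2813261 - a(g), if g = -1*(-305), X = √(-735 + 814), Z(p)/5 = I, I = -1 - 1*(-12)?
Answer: 2703461 - 360*√79 ≈ 2.7003e+6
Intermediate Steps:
I = 11 (I = -1 + 12 = 11)
Z(p) = 55 (Z(p) = 5*11 = 55)
X = √79 ≈ 8.8882
g = 305
a(H) = (55 + H)*(H + √79) (a(H) = (H + √79)*(H + 55) = (H + √79)*(55 + H) = (55 + H)*(H + √79))
2813261 - a(g) = 2813261 - (305² + 55*305 + 55*√79 + 305*√79) = 2813261 - (93025 + 16775 + 55*√79 + 305*√79) = 2813261 - (109800 + 360*√79) = 2813261 + (-109800 - 360*√79) = 2703461 - 360*√79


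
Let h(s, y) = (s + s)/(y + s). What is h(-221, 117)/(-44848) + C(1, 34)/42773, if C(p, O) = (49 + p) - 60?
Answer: -2521061/7673134016 ≈ -0.00032856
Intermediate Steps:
h(s, y) = 2*s/(s + y) (h(s, y) = (2*s)/(s + y) = 2*s/(s + y))
C(p, O) = -11 + p
h(-221, 117)/(-44848) + C(1, 34)/42773 = (2*(-221)/(-221 + 117))/(-44848) + (-11 + 1)/42773 = (2*(-221)/(-104))*(-1/44848) - 10*1/42773 = (2*(-221)*(-1/104))*(-1/44848) - 10/42773 = (17/4)*(-1/44848) - 10/42773 = -17/179392 - 10/42773 = -2521061/7673134016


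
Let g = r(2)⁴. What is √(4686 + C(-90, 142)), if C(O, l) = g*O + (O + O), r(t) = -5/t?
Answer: √15846/4 ≈ 31.470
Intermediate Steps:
g = 625/16 (g = (-5/2)⁴ = 625/16 ≈ 39.063)
C(O, l) = 657*O/16 (C(O, l) = 625*O/16 + (O + O) = 625*O/16 + 2*O = 657*O/16)
√(4686 + C(-90, 142)) = √(4686 + (657/16)*(-90)) = √(4686 - 29565/8) = √(7923/8) = √15846/4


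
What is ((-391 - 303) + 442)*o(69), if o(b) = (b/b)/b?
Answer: -84/23 ≈ -3.6522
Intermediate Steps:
o(b) = 1/b
((-391 - 303) + 442)*o(69) = ((-391 - 303) + 442)/69 = (-694 + 442)*(1/69) = -252*1/69 = -84/23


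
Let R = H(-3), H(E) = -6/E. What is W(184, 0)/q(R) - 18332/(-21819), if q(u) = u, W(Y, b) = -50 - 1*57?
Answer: -2297969/43638 ≈ -52.660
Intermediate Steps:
R = 2 (R = -6/(-3) = -6*(-⅓) = 2)
W(Y, b) = -107 (W(Y, b) = -50 - 57 = -107)
W(184, 0)/q(R) - 18332/(-21819) = -107/2 - 18332/(-21819) = -107*½ - 18332*(-1/21819) = -107/2 + 18332/21819 = -2297969/43638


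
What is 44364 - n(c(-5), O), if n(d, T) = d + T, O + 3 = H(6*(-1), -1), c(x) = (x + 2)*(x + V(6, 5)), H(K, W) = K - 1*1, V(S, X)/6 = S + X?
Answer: 44557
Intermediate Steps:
V(S, X) = 6*S + 6*X (V(S, X) = 6*(S + X) = 6*S + 6*X)
H(K, W) = -1 + K (H(K, W) = K - 1 = -1 + K)
c(x) = (2 + x)*(66 + x) (c(x) = (x + 2)*(x + (6*6 + 6*5)) = (2 + x)*(x + (36 + 30)) = (2 + x)*(x + 66) = (2 + x)*(66 + x))
O = -10 (O = -3 + (-1 + 6*(-1)) = -3 + (-1 - 6) = -3 - 7 = -10)
n(d, T) = T + d
44364 - n(c(-5), O) = 44364 - (-10 + (132 + (-5)**2 + 68*(-5))) = 44364 - (-10 + (132 + 25 - 340)) = 44364 - (-10 - 183) = 44364 - 1*(-193) = 44364 + 193 = 44557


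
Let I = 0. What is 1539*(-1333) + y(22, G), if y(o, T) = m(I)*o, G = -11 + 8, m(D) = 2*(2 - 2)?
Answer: -2051487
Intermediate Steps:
m(D) = 0 (m(D) = 2*0 = 0)
G = -3
y(o, T) = 0 (y(o, T) = 0*o = 0)
1539*(-1333) + y(22, G) = 1539*(-1333) + 0 = -2051487 + 0 = -2051487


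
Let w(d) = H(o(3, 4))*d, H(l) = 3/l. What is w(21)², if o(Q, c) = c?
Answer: 3969/16 ≈ 248.06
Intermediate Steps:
w(d) = 3*d/4 (w(d) = (3/4)*d = (3*(¼))*d = 3*d/4)
w(21)² = ((¾)*21)² = (63/4)² = 3969/16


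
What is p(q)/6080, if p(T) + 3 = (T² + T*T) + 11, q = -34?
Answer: 29/76 ≈ 0.38158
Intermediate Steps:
p(T) = 8 + 2*T² (p(T) = -3 + ((T² + T*T) + 11) = -3 + ((T² + T²) + 11) = -3 + (2*T² + 11) = -3 + (11 + 2*T²) = 8 + 2*T²)
p(q)/6080 = (8 + 2*(-34)²)/6080 = (8 + 2*1156)*(1/6080) = (8 + 2312)*(1/6080) = 2320*(1/6080) = 29/76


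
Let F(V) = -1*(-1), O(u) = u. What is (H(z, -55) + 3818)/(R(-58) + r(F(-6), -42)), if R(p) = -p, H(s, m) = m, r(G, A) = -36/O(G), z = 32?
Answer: 3763/22 ≈ 171.05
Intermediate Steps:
F(V) = 1
r(G, A) = -36/G
(H(z, -55) + 3818)/(R(-58) + r(F(-6), -42)) = (-55 + 3818)/(-1*(-58) - 36/1) = 3763/(58 - 36*1) = 3763/(58 - 36) = 3763/22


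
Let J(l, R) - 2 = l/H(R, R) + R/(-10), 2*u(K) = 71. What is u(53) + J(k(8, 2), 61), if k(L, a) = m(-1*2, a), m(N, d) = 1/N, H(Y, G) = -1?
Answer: 319/10 ≈ 31.900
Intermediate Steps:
u(K) = 71/2 (u(K) = (1/2)*71 = 71/2)
k(L, a) = -1/2 (k(L, a) = 1/(-1*2) = 1/(-2) = -1/2)
J(l, R) = 2 - l - R/10 (J(l, R) = 2 + (l/(-1) + R/(-10)) = 2 + (l*(-1) + R*(-1/10)) = 2 + (-l - R/10) = 2 - l - R/10)
u(53) + J(k(8, 2), 61) = 71/2 + (2 - 1*(-1/2) - 1/10*61) = 71/2 + (2 + 1/2 - 61/10) = 71/2 - 18/5 = 319/10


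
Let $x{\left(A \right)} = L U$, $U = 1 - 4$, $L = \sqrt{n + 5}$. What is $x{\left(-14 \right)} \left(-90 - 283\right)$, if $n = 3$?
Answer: $2238 \sqrt{2} \approx 3165.0$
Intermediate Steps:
$L = 2 \sqrt{2}$ ($L = \sqrt{3 + 5} = \sqrt{8} = 2 \sqrt{2} \approx 2.8284$)
$U = -3$ ($U = 1 - 4 = -3$)
$x{\left(A \right)} = - 6 \sqrt{2}$ ($x{\left(A \right)} = 2 \sqrt{2} \left(-3\right) = - 6 \sqrt{2}$)
$x{\left(-14 \right)} \left(-90 - 283\right) = - 6 \sqrt{2} \left(-90 - 283\right) = - 6 \sqrt{2} \left(-373\right) = 2238 \sqrt{2}$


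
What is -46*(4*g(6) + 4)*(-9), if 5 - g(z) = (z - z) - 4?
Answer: 16560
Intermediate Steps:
g(z) = 9 (g(z) = 5 - ((z - z) - 4) = 5 - (0 - 4) = 5 - 1*(-4) = 5 + 4 = 9)
-46*(4*g(6) + 4)*(-9) = -46*(4*9 + 4)*(-9) = -46*(36 + 4)*(-9) = -46*40*(-9) = -1840*(-9) = 16560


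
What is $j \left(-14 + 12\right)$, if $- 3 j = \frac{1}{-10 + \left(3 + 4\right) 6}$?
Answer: $\frac{1}{48} \approx 0.020833$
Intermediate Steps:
$j = - \frac{1}{96}$ ($j = - \frac{1}{3 \left(-10 + \left(3 + 4\right) 6\right)} = - \frac{1}{3 \left(-10 + 7 \cdot 6\right)} = - \frac{1}{3 \left(-10 + 42\right)} = - \frac{1}{3 \cdot 32} = \left(- \frac{1}{3}\right) \frac{1}{32} = - \frac{1}{96} \approx -0.010417$)
$j \left(-14 + 12\right) = - \frac{-14 + 12}{96} = \left(- \frac{1}{96}\right) \left(-2\right) = \frac{1}{48}$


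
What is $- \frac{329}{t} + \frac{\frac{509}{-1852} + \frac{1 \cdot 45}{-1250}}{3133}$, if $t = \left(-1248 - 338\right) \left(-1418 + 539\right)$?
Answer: $- \frac{13036071371}{38889297700500} \approx -0.00033521$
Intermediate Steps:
$t = 1394094$ ($t = \left(-1586\right) \left(-879\right) = 1394094$)
$- \frac{329}{t} + \frac{\frac{509}{-1852} + \frac{1 \cdot 45}{-1250}}{3133} = - \frac{329}{1394094} + \frac{\frac{509}{-1852} + \frac{1 \cdot 45}{-1250}}{3133} = \left(-329\right) \frac{1}{1394094} + \left(509 \left(- \frac{1}{1852}\right) + 45 \left(- \frac{1}{1250}\right)\right) \frac{1}{3133} = - \frac{329}{1394094} + \left(- \frac{509}{1852} - \frac{9}{250}\right) \frac{1}{3133} = - \frac{329}{1394094} - \frac{71959}{725289500} = - \frac{13036071371}{38889297700500}$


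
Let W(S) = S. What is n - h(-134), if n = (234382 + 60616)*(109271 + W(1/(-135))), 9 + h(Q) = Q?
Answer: 4351687796137/135 ≈ 3.2235e+10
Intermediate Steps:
h(Q) = -9 + Q
n = 4351687776832/135 (n = (234382 + 60616)*(109271 + 1/(-135)) = 294998*(109271 - 1/135) = 294998*(14751584/135) = 4351687776832/135 ≈ 3.2235e+10)
n - h(-134) = 4351687776832/135 - (-9 - 134) = 4351687776832/135 - 1*(-143) = 4351687776832/135 + 143 = 4351687796137/135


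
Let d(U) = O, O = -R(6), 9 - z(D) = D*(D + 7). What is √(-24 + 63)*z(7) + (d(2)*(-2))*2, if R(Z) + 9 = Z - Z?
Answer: -36 - 89*√39 ≈ -591.80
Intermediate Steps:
R(Z) = -9 (R(Z) = -9 + (Z - Z) = -9 + 0 = -9)
z(D) = 9 - D*(7 + D) (z(D) = 9 - D*(D + 7) = 9 - D*(7 + D))
O = 9 (O = -1*(-9) = 9)
d(U) = 9
√(-24 + 63)*z(7) + (d(2)*(-2))*2 = √(-24 + 63)*(9 - 1*7² - 7*7) + (9*(-2))*2 = √39*(9 - 1*49 - 49) - 18*2 = √39*(9 - 49 - 49) - 36 = √39*(-89) - 36 = -89*√39 - 36 = -36 - 89*√39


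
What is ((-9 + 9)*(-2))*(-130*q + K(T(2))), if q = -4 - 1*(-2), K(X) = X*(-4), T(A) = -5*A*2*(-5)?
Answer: 0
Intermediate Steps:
T(A) = 50*A (T(A) = -10*A*(-5) = 50*A)
K(X) = -4*X
q = -2 (q = -4 + 2 = -2)
((-9 + 9)*(-2))*(-130*q + K(T(2))) = ((-9 + 9)*(-2))*(-130*(-2) - 200*2) = (0*(-2))*(260 - 4*100) = 0*(260 - 400) = 0*(-140) = 0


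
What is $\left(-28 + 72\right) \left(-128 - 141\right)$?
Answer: $-11836$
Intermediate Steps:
$\left(-28 + 72\right) \left(-128 - 141\right) = 44 \left(-269\right) = -11836$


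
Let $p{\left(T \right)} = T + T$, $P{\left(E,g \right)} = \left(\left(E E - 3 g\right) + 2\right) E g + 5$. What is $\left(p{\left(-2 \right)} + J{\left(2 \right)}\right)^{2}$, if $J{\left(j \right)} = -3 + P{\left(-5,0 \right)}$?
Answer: $4$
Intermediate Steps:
$P{\left(E,g \right)} = 5 + E g \left(2 + E^{2} - 3 g\right)$ ($P{\left(E,g \right)} = \left(\left(E^{2} - 3 g\right) + 2\right) E g + 5 = \left(2 + E^{2} - 3 g\right) E g + 5 = E \left(2 + E^{2} - 3 g\right) g + 5 = E g \left(2 + E^{2} - 3 g\right) + 5 = 5 + E g \left(2 + E^{2} - 3 g\right)$)
$p{\left(T \right)} = 2 T$
$J{\left(j \right)} = 2$ ($J{\left(j \right)} = -3 + \left(5 + 0 \left(-5\right)^{3} - - 15 \cdot 0^{2} + 2 \left(-5\right) 0\right) = -3 + \left(5 + 0 \left(-125\right) - \left(-15\right) 0 + 0\right) = -3 + \left(5 + 0 + 0 + 0\right) = -3 + 5 = 2$)
$\left(p{\left(-2 \right)} + J{\left(2 \right)}\right)^{2} = \left(2 \left(-2\right) + 2\right)^{2} = \left(-4 + 2\right)^{2} = \left(-2\right)^{2} = 4$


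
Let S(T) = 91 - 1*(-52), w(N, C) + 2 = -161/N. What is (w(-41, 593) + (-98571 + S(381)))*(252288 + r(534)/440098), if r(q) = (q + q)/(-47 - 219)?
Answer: -29796252753136070001/1199927197 ≈ -2.4832e+10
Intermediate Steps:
w(N, C) = -2 - 161/N
S(T) = 143 (S(T) = 91 + 52 = 143)
r(q) = -q/133 (r(q) = (2*q)/(-266) = (2*q)*(-1/266) = -q/133)
(w(-41, 593) + (-98571 + S(381)))*(252288 + r(534)/440098) = ((-2 - 161/(-41)) + (-98571 + 143))*(252288 - 1/133*534/440098) = ((-2 - 161*(-1/41)) - 98428)*(252288 - 534/133*1/440098) = ((-2 + 161/41) - 98428)*(252288 - 267/29266517) = (79/41 - 98428)*(7383591040629/29266517) = -4035469/41*7383591040629/29266517 = -29796252753136070001/1199927197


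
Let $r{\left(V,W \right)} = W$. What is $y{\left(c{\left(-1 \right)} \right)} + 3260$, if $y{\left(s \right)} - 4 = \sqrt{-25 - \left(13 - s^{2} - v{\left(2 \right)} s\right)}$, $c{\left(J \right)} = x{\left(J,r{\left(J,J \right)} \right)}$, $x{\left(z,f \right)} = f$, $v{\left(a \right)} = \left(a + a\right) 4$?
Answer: $3264 + i \sqrt{53} \approx 3264.0 + 7.2801 i$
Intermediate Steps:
$v{\left(a \right)} = 8 a$ ($v{\left(a \right)} = 2 a 4 = 8 a$)
$c{\left(J \right)} = J$
$y{\left(s \right)} = 4 + \sqrt{-38 + s^{2} + 16 s}$ ($y{\left(s \right)} = 4 + \sqrt{-25 - \left(13 - s^{2} - 8 \cdot 2 s\right)} = 4 + \sqrt{-25 - \left(13 - s^{2} - 16 s\right)} = 4 + \sqrt{-25 + \left(-13 + s^{2} + 16 s\right)} = 4 + \sqrt{-38 + s^{2} + 16 s}$)
$y{\left(c{\left(-1 \right)} \right)} + 3260 = \left(4 + \sqrt{-38 + \left(-1\right)^{2} + 16 \left(-1\right)}\right) + 3260 = \left(4 + \sqrt{-38 + 1 - 16}\right) + 3260 = \left(4 + \sqrt{-53}\right) + 3260 = \left(4 + i \sqrt{53}\right) + 3260 = 3264 + i \sqrt{53}$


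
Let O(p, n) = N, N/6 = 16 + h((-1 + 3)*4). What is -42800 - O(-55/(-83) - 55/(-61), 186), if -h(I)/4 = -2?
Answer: -42944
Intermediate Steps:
h(I) = 8 (h(I) = -4*(-2) = 8)
N = 144 (N = 6*(16 + 8) = 6*24 = 144)
O(p, n) = 144
-42800 - O(-55/(-83) - 55/(-61), 186) = -42800 - 1*144 = -42800 - 144 = -42944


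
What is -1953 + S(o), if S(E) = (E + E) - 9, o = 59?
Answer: -1844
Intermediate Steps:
S(E) = -9 + 2*E (S(E) = 2*E - 9 = -9 + 2*E)
-1953 + S(o) = -1953 + (-9 + 2*59) = -1953 + (-9 + 118) = -1953 + 109 = -1844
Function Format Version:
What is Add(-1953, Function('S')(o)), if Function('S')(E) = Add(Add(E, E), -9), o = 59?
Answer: -1844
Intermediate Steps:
Function('S')(E) = Add(-9, Mul(2, E)) (Function('S')(E) = Add(Mul(2, E), -9) = Add(-9, Mul(2, E)))
Add(-1953, Function('S')(o)) = Add(-1953, Add(-9, Mul(2, 59))) = Add(-1953, Add(-9, 118)) = Add(-1953, 109) = -1844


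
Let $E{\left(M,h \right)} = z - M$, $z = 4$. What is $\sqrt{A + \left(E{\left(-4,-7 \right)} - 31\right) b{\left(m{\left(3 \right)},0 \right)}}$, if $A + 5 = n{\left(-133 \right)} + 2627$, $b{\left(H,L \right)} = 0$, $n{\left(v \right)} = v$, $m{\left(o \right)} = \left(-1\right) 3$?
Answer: $\sqrt{2489} \approx 49.89$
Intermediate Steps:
$m{\left(o \right)} = -3$
$E{\left(M,h \right)} = 4 - M$
$A = 2489$ ($A = -5 + \left(-133 + 2627\right) = -5 + 2494 = 2489$)
$\sqrt{A + \left(E{\left(-4,-7 \right)} - 31\right) b{\left(m{\left(3 \right)},0 \right)}} = \sqrt{2489 + \left(\left(4 - -4\right) - 31\right) 0} = \sqrt{2489 + \left(\left(4 + 4\right) - 31\right) 0} = \sqrt{2489 + \left(8 - 31\right) 0} = \sqrt{2489 - 0} = \sqrt{2489 + 0} = \sqrt{2489}$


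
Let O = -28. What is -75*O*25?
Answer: 52500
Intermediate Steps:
-75*O*25 = -75*(-28)*25 = 2100*25 = 52500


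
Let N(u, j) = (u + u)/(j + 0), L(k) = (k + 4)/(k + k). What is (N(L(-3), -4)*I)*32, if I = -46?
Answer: -368/3 ≈ -122.67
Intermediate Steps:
L(k) = (4 + k)/(2*k) (L(k) = (4 + k)/((2*k)) = (4 + k)*(1/(2*k)) = (4 + k)/(2*k))
N(u, j) = 2*u/j (N(u, j) = (2*u)/j = 2*u/j)
(N(L(-3), -4)*I)*32 = ((2*((½)*(4 - 3)/(-3))/(-4))*(-46))*32 = ((2*((½)*(-⅓)*1)*(-¼))*(-46))*32 = ((2*(-⅙)*(-¼))*(-46))*32 = ((1/12)*(-46))*32 = -23/6*32 = -368/3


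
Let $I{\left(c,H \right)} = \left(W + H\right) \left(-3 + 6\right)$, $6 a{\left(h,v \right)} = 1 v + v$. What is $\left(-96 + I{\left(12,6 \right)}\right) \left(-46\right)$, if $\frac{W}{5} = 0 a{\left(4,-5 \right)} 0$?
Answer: $3588$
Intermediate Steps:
$a{\left(h,v \right)} = \frac{v}{3}$ ($a{\left(h,v \right)} = \frac{1 v + v}{6} = \frac{v + v}{6} = \frac{2 v}{6} = \frac{v}{3}$)
$W = 0$ ($W = 5 \cdot 0 \cdot \frac{1}{3} \left(-5\right) 0 = 5 \cdot 0 \left(- \frac{5}{3}\right) 0 = 5 \cdot 0 \cdot 0 = 5 \cdot 0 = 0$)
$I{\left(c,H \right)} = 3 H$ ($I{\left(c,H \right)} = \left(0 + H\right) \left(-3 + 6\right) = H 3 = 3 H$)
$\left(-96 + I{\left(12,6 \right)}\right) \left(-46\right) = \left(-96 + 3 \cdot 6\right) \left(-46\right) = \left(-96 + 18\right) \left(-46\right) = \left(-78\right) \left(-46\right) = 3588$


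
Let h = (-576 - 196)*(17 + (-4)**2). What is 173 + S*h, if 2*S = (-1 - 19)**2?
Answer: -5095027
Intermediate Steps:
h = -25476 (h = -772*(17 + 16) = -772*33 = -25476)
S = 200 (S = (-1 - 19)**2/2 = (1/2)*(-20)**2 = (1/2)*400 = 200)
173 + S*h = 173 + 200*(-25476) = 173 - 5095200 = -5095027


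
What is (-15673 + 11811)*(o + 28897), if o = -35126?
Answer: 24056398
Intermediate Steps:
(-15673 + 11811)*(o + 28897) = (-15673 + 11811)*(-35126 + 28897) = -3862*(-6229) = 24056398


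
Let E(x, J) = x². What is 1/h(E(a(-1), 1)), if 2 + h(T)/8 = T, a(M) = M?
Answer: -⅛ ≈ -0.12500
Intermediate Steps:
h(T) = -16 + 8*T
1/h(E(a(-1), 1)) = 1/(-16 + 8*(-1)²) = 1/(-16 + 8*1) = 1/(-16 + 8) = 1/(-8) = -⅛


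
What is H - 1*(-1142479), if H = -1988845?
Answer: -846366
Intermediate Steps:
H - 1*(-1142479) = -1988845 - 1*(-1142479) = -1988845 + 1142479 = -846366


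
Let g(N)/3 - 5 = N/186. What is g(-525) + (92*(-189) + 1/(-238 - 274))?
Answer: -275878687/15872 ≈ -17381.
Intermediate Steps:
g(N) = 15 + N/62 (g(N) = 15 + 3*(N/186) = 15 + N/62)
g(-525) + (92*(-189) + 1/(-238 - 274)) = (15 + (1/62)*(-525)) + (92*(-189) + 1/(-238 - 274)) = (15 - 525/62) + (-17388 + 1/(-512)) = 405/62 + (-17388 - 1/512) = 405/62 - 8902657/512 = -275878687/15872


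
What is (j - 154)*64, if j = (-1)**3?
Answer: -9920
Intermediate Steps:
j = -1
(j - 154)*64 = (-1 - 154)*64 = -155*64 = -9920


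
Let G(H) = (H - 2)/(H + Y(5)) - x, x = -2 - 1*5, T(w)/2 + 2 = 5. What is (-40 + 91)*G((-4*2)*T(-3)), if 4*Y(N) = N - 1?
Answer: 19329/47 ≈ 411.26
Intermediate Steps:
Y(N) = -¼ + N/4 (Y(N) = (N - 1)/4 = (-1 + N)/4 = -¼ + N/4)
T(w) = 6 (T(w) = -4 + 2*5 = -4 + 10 = 6)
x = -7 (x = -2 - 5 = -7)
G(H) = 7 + (-2 + H)/(1 + H) (G(H) = (H - 2)/(H + (-¼ + (¼)*5)) - 1*(-7) = (-2 + H)/(H + (-¼ + 5/4)) + 7 = (-2 + H)/(H + 1) + 7 = (-2 + H)/(1 + H) + 7 = 7 + (-2 + H)/(1 + H))
(-40 + 91)*G((-4*2)*T(-3)) = (-40 + 91)*((5 + 8*(-4*2*6))/(1 - 4*2*6)) = 51*((5 + 8*(-8*6))/(1 - 8*6)) = 51*((5 + 8*(-48))/(1 - 48)) = 51*((5 - 384)/(-47)) = 51*(-1/47*(-379)) = 51*(379/47) = 19329/47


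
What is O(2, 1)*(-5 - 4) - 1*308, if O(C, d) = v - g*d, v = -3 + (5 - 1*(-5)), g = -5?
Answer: -416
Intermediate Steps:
v = 7 (v = -3 + (5 + 5) = -3 + 10 = 7)
O(C, d) = 7 + 5*d (O(C, d) = 7 - (-5)*d = 7 + 5*d)
O(2, 1)*(-5 - 4) - 1*308 = (7 + 5*1)*(-5 - 4) - 1*308 = (7 + 5)*(-9) - 308 = 12*(-9) - 308 = -108 - 308 = -416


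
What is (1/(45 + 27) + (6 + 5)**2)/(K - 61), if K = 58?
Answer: -8713/216 ≈ -40.338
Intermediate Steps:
(1/(45 + 27) + (6 + 5)**2)/(K - 61) = (1/(45 + 27) + (6 + 5)**2)/(58 - 61) = (1/72 + 11**2)/(-3) = -(1/72 + 121)/3 = -1/3*8713/72 = -8713/216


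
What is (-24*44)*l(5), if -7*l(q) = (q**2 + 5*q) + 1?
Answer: 53856/7 ≈ 7693.7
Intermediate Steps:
l(q) = -1/7 - 5*q/7 - q**2/7 (l(q) = -((q**2 + 5*q) + 1)/7 = -(1 + q**2 + 5*q)/7 = -1/7 - 5*q/7 - q**2/7)
(-24*44)*l(5) = (-24*44)*(-1/7 - 5/7*5 - 1/7*5**2) = -1056*(-1/7 - 25/7 - 1/7*25) = -1056*(-1/7 - 25/7 - 25/7) = -1056*(-51/7) = 53856/7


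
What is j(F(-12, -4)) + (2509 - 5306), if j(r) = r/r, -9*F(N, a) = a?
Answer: -2796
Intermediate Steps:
F(N, a) = -a/9
j(r) = 1
j(F(-12, -4)) + (2509 - 5306) = 1 + (2509 - 5306) = 1 - 2797 = -2796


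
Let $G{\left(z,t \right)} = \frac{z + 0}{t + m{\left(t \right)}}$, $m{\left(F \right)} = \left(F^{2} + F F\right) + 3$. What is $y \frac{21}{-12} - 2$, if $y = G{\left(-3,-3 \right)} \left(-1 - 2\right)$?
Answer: $- \frac{23}{8} \approx -2.875$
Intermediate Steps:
$m{\left(F \right)} = 3 + 2 F^{2}$ ($m{\left(F \right)} = \left(F^{2} + F^{2}\right) + 3 = 2 F^{2} + 3 = 3 + 2 F^{2}$)
$G{\left(z,t \right)} = \frac{z}{3 + t + 2 t^{2}}$ ($G{\left(z,t \right)} = \frac{z + 0}{t + \left(3 + 2 t^{2}\right)} = \frac{z}{3 + t + 2 t^{2}}$)
$y = \frac{1}{2}$ ($y = - \frac{3}{3 - 3 + 2 \left(-3\right)^{2}} \left(-1 - 2\right) = - \frac{3}{3 - 3 + 2 \cdot 9} \left(-3\right) = - \frac{3}{3 - 3 + 18} \left(-3\right) = - \frac{3}{18} \left(-3\right) = \left(-3\right) \frac{1}{18} \left(-3\right) = \left(- \frac{1}{6}\right) \left(-3\right) = \frac{1}{2} \approx 0.5$)
$y \frac{21}{-12} - 2 = \frac{21 \frac{1}{-12}}{2} - 2 = \frac{21 \left(- \frac{1}{12}\right)}{2} - 2 = \frac{1}{2} \left(- \frac{7}{4}\right) - 2 = - \frac{7}{8} - 2 = - \frac{23}{8}$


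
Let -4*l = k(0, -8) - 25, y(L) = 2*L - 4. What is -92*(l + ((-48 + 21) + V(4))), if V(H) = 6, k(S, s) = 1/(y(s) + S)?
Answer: 27117/20 ≈ 1355.8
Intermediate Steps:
y(L) = -4 + 2*L
k(S, s) = 1/(-4 + S + 2*s) (k(S, s) = 1/((-4 + 2*s) + S) = 1/(-4 + S + 2*s))
l = 501/80 (l = -(1/(-4 + 0 + 2*(-8)) - 25)/4 = -(1/(-4 + 0 - 16) - 25)/4 = -(1/(-20) - 25)/4 = -(-1/20 - 25)/4 = -¼*(-501/20) = 501/80 ≈ 6.2625)
-92*(l + ((-48 + 21) + V(4))) = -92*(501/80 + ((-48 + 21) + 6)) = -92*(501/80 + (-27 + 6)) = -92*(501/80 - 21) = -92*(-1179/80) = 27117/20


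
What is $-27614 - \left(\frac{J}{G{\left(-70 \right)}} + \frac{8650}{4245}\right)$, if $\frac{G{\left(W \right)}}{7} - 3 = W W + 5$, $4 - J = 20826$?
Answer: $- \frac{44749647101}{1620458} \approx -27615.0$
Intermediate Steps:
$J = -20822$ ($J = 4 - 20826 = -20822$)
$G{\left(W \right)} = 56 + 7 W^{2}$ ($G{\left(W \right)} = 21 + 7 \left(W W + 5\right) = 21 + 7 \left(W^{2} + 5\right) = 21 + 7 \left(5 + W^{2}\right) = 21 + \left(35 + 7 W^{2}\right) = 56 + 7 W^{2}$)
$-27614 - \left(\frac{J}{G{\left(-70 \right)}} + \frac{8650}{4245}\right) = -27614 - \left(- \frac{20822}{56 + 7 \left(-70\right)^{2}} + \frac{8650}{4245}\right) = -27614 - \left(- \frac{20822}{56 + 7 \cdot 4900} + 8650 \cdot \frac{1}{4245}\right) = -27614 - \left(- \frac{20822}{56 + 34300} + \frac{1730}{849}\right) = -27614 - \left(- \frac{20822}{34356} + \frac{1730}{849}\right) = -27614 - \left(\left(-20822\right) \frac{1}{34356} + \frac{1730}{849}\right) = -27614 - \left(- \frac{10411}{17178} + \frac{1730}{849}\right) = -27614 - \frac{2319889}{1620458} = - \frac{44749647101}{1620458}$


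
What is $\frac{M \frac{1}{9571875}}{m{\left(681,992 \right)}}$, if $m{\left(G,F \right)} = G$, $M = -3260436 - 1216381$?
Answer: $- \frac{4476817}{6518446875} \approx -0.00068679$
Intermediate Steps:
$M = -4476817$
$\frac{M \frac{1}{9571875}}{m{\left(681,992 \right)}} = \frac{\left(-4476817\right) \frac{1}{9571875}}{681} = \left(-4476817\right) \frac{1}{9571875} \cdot \frac{1}{681} = \left(- \frac{4476817}{9571875}\right) \frac{1}{681} = - \frac{4476817}{6518446875}$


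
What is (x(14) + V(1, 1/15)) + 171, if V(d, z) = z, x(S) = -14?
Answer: 2356/15 ≈ 157.07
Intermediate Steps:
(x(14) + V(1, 1/15)) + 171 = (-14 + 1/15) + 171 = -209/15 + 171 = 2356/15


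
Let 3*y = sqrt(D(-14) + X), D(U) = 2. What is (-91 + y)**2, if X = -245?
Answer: 8254 - 546*I*sqrt(3) ≈ 8254.0 - 945.7*I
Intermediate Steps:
y = 3*I*sqrt(3) (y = sqrt(2 - 245)/3 = sqrt(-243)/3 = (9*I*sqrt(3))/3 = 3*I*sqrt(3) ≈ 5.1962*I)
(-91 + y)**2 = (-91 + 3*I*sqrt(3))**2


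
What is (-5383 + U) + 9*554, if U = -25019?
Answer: -25416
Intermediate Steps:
(-5383 + U) + 9*554 = (-5383 - 25019) + 9*554 = -30402 + 4986 = -25416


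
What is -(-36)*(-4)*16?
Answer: -2304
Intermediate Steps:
-(-36)*(-4)*16 = -9*16*16 = -144*16 = -2304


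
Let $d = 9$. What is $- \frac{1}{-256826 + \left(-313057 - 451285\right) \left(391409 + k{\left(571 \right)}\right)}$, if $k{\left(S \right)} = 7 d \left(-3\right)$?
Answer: $\frac{1}{299026134066} \approx 3.3442 \cdot 10^{-12}$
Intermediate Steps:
$k{\left(S \right)} = -189$ ($k{\left(S \right)} = 7 \cdot 9 \left(-3\right) = 63 \left(-3\right) = -189$)
$- \frac{1}{-256826 + \left(-313057 - 451285\right) \left(391409 + k{\left(571 \right)}\right)} = - \frac{1}{-256826 + \left(-313057 - 451285\right) \left(391409 - 189\right)} = - \frac{1}{-256826 - 299025877240} = - \frac{1}{-299026134066} = \left(-1\right) \left(- \frac{1}{299026134066}\right) = \frac{1}{299026134066}$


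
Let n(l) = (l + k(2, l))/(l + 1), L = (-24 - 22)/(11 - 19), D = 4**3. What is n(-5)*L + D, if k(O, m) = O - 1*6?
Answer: 1231/16 ≈ 76.938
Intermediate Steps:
D = 64
k(O, m) = -6 + O (k(O, m) = O - 6 = -6 + O)
L = 23/4 (L = -46/(-8) = -46*(-1/8) = 23/4 ≈ 5.7500)
n(l) = (-4 + l)/(1 + l) (n(l) = (l + (-6 + 2))/(l + 1) = (l - 4)/(1 + l) = (-4 + l)/(1 + l))
n(-5)*L + D = ((-4 - 5)/(1 - 5))*(23/4) + 64 = (-9/(-4))*(23/4) + 64 = -1/4*(-9)*(23/4) + 64 = (9/4)*(23/4) + 64 = 207/16 + 64 = 1231/16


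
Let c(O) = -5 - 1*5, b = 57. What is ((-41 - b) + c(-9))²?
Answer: 11664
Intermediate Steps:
c(O) = -10 (c(O) = -5 - 5 = -10)
((-41 - b) + c(-9))² = ((-41 - 1*57) - 10)² = ((-41 - 57) - 10)² = (-98 - 10)² = (-108)² = 11664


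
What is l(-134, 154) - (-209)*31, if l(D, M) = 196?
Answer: 6675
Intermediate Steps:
l(-134, 154) - (-209)*31 = 196 - (-209)*31 = 196 - 1*(-6479) = 196 + 6479 = 6675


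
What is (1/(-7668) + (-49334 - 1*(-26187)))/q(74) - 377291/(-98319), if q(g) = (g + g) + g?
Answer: -5602832012569/55789346808 ≈ -100.43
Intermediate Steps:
q(g) = 3*g (q(g) = 2*g + g = 3*g)
(1/(-7668) + (-49334 - 1*(-26187)))/q(74) - 377291/(-98319) = (1/(-7668) + (-49334 - 1*(-26187)))/((3*74)) - 377291/(-98319) = (-1/7668 + (-49334 + 26187))/222 - 377291*(-1/98319) = (-1/7668 - 23147)*(1/222) + 377291/98319 = -177491197/7668*1/222 + 377291/98319 = -177491197/1702296 + 377291/98319 = -5602832012569/55789346808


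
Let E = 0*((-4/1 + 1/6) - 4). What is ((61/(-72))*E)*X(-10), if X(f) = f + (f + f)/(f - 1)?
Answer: 0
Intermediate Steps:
X(f) = f + 2*f/(-1 + f) (X(f) = f + (2*f)/(-1 + f) = f + 2*f/(-1 + f))
E = 0 (E = 0*((-4*1 + 1*(⅙)) - 4) = 0*((-4 + ⅙) - 4) = 0*(-23/6 - 4) = 0*(-47/6) = 0)
((61/(-72))*E)*X(-10) = ((61/(-72))*0)*(-10*(1 - 10)/(-1 - 10)) = ((61*(-1/72))*0)*(-10*(-9)/(-11)) = (-61/72*0)*(-10*(-1/11)*(-9)) = 0*(-90/11) = 0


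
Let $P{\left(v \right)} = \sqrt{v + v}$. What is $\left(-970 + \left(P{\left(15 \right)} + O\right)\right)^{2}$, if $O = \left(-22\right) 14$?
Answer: $\left(1278 - \sqrt{30}\right)^{2} \approx 1.6193 \cdot 10^{6}$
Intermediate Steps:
$O = -308$
$P{\left(v \right)} = \sqrt{2} \sqrt{v}$ ($P{\left(v \right)} = \sqrt{2 v} = \sqrt{2} \sqrt{v}$)
$\left(-970 + \left(P{\left(15 \right)} + O\right)\right)^{2} = \left(-970 - \left(308 - \sqrt{2} \sqrt{15}\right)\right)^{2} = \left(-970 - \left(308 - \sqrt{30}\right)\right)^{2} = \left(-1278 + \sqrt{30}\right)^{2}$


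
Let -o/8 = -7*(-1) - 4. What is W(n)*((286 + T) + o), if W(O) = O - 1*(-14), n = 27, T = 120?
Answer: 15662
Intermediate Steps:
o = -24 (o = -8*(-7*(-1) - 4) = -8*(7 - 4) = -8*3 = -24)
W(O) = 14 + O (W(O) = O + 14 = 14 + O)
W(n)*((286 + T) + o) = (14 + 27)*((286 + 120) - 24) = 41*(406 - 24) = 41*382 = 15662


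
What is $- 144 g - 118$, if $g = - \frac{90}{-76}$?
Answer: $- \frac{5482}{19} \approx -288.53$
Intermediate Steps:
$g = \frac{45}{38}$ ($g = \left(-90\right) \left(- \frac{1}{76}\right) = \frac{45}{38} \approx 1.1842$)
$- 144 g - 118 = \left(-144\right) \frac{45}{38} - 118 = - \frac{3240}{19} - 118 = - \frac{5482}{19}$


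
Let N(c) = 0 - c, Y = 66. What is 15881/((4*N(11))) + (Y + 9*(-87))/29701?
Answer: -471713129/1306844 ≈ -360.96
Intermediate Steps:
N(c) = -c
15881/((4*N(11))) + (Y + 9*(-87))/29701 = 15881/((4*(-1*11))) + (66 + 9*(-87))/29701 = 15881/((4*(-11))) + (66 - 783)*(1/29701) = 15881/(-44) - 717*1/29701 = 15881*(-1/44) - 717/29701 = -15881/44 - 717/29701 = -471713129/1306844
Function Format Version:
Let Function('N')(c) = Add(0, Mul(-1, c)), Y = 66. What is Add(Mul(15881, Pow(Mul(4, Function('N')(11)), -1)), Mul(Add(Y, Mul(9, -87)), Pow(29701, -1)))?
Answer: Rational(-471713129, 1306844) ≈ -360.96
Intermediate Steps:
Function('N')(c) = Mul(-1, c)
Add(Mul(15881, Pow(Mul(4, Function('N')(11)), -1)), Mul(Add(Y, Mul(9, -87)), Pow(29701, -1))) = Add(Mul(15881, Pow(Mul(4, Mul(-1, 11)), -1)), Mul(Add(66, Mul(9, -87)), Pow(29701, -1))) = Add(Mul(15881, Pow(Mul(4, -11), -1)), Mul(Add(66, -783), Rational(1, 29701))) = Add(Mul(15881, Pow(-44, -1)), Mul(-717, Rational(1, 29701))) = Add(Mul(15881, Rational(-1, 44)), Rational(-717, 29701)) = Add(Rational(-15881, 44), Rational(-717, 29701)) = Rational(-471713129, 1306844)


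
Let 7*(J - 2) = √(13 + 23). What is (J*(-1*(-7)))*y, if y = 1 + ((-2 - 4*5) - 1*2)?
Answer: -460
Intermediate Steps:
J = 20/7 (J = 2 + √(13 + 23)/7 = 2 + √36/7 = 2 + (⅐)*6 = 2 + 6/7 = 20/7 ≈ 2.8571)
y = -23 (y = 1 + ((-2 - 20) - 2) = 1 + (-22 - 2) = 1 - 24 = -23)
(J*(-1*(-7)))*y = (20*(-1*(-7))/7)*(-23) = ((20/7)*7)*(-23) = 20*(-23) = -460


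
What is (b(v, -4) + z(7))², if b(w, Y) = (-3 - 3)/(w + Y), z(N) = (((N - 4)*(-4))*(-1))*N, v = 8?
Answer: 27225/4 ≈ 6806.3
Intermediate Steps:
z(N) = N*(-16 + 4*N) (z(N) = (((-4 + N)*(-4))*(-1))*N = ((16 - 4*N)*(-1))*N = (-16 + 4*N)*N = N*(-16 + 4*N))
b(w, Y) = -6/(Y + w)
(b(v, -4) + z(7))² = (-6/(-4 + 8) + 4*7*(-4 + 7))² = (-6/4 + 4*7*3)² = (-6*¼ + 84)² = (-3/2 + 84)² = (165/2)² = 27225/4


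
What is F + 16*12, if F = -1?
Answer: 191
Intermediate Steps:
F + 16*12 = -1 + 16*12 = -1 + 192 = 191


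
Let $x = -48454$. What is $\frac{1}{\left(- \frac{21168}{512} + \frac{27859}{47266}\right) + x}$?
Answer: $- \frac{756256}{36674448939} \approx -2.0621 \cdot 10^{-5}$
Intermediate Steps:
$\frac{1}{\left(- \frac{21168}{512} + \frac{27859}{47266}\right) + x} = \frac{1}{\left(- \frac{21168}{512} + \frac{27859}{47266}\right) - 48454} = \frac{1}{\left(\left(-21168\right) \frac{1}{512} + 27859 \cdot \frac{1}{47266}\right) - 48454} = \frac{1}{\left(- \frac{1323}{32} + \frac{27859}{47266}\right) - 48454} = \frac{1}{- \frac{30820715}{756256} - 48454} = \frac{1}{- \frac{36674448939}{756256}} = - \frac{756256}{36674448939}$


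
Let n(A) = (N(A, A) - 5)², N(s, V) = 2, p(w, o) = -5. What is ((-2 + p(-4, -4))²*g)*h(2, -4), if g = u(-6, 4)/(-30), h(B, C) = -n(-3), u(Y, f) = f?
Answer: 294/5 ≈ 58.800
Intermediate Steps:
n(A) = 9 (n(A) = (2 - 5)² = (-3)² = 9)
h(B, C) = -9 (h(B, C) = -1*9 = -9)
g = -2/15 (g = 4/(-30) = 4*(-1/30) = -2/15 ≈ -0.13333)
((-2 + p(-4, -4))²*g)*h(2, -4) = ((-2 - 5)²*(-2/15))*(-9) = ((-7)²*(-2/15))*(-9) = (49*(-2/15))*(-9) = -98/15*(-9) = 294/5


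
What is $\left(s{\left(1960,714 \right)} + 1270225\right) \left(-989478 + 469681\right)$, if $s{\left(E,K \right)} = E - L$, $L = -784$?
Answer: $-661685467293$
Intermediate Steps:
$s{\left(E,K \right)} = 784 + E$ ($s{\left(E,K \right)} = E - -784 = E + 784 = 784 + E$)
$\left(s{\left(1960,714 \right)} + 1270225\right) \left(-989478 + 469681\right) = \left(\left(784 + 1960\right) + 1270225\right) \left(-989478 + 469681\right) = \left(2744 + 1270225\right) \left(-519797\right) = 1272969 \left(-519797\right) = -661685467293$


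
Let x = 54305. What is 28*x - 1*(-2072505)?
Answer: 3593045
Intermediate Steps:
28*x - 1*(-2072505) = 28*54305 - 1*(-2072505) = 1520540 + 2072505 = 3593045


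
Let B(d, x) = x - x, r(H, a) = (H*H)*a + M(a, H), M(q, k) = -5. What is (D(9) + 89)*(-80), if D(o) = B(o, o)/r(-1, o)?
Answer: -7120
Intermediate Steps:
r(H, a) = -5 + a*H**2 (r(H, a) = (H*H)*a - 5 = H**2*a - 5 = a*H**2 - 5 = -5 + a*H**2)
B(d, x) = 0
D(o) = 0 (D(o) = 0/(-5 + o*(-1)**2) = 0/(-5 + o*1) = 0/(-5 + o) = 0)
(D(9) + 89)*(-80) = (0 + 89)*(-80) = 89*(-80) = -7120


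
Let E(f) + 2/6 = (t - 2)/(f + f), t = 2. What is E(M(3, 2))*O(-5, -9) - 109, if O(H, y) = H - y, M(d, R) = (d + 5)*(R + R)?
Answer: -331/3 ≈ -110.33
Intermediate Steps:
M(d, R) = 2*R*(5 + d) (M(d, R) = (5 + d)*(2*R) = 2*R*(5 + d))
E(f) = -1/3 (E(f) = -1/3 + (2 - 2)/(f + f) = -1/3 + 0/((2*f)) = -1/3 + 0*(1/(2*f)) = -1/3 + 0 = -1/3)
E(M(3, 2))*O(-5, -9) - 109 = -(-5 - 1*(-9))/3 - 109 = -(-5 + 9)/3 - 109 = -1/3*4 - 109 = -4/3 - 109 = -331/3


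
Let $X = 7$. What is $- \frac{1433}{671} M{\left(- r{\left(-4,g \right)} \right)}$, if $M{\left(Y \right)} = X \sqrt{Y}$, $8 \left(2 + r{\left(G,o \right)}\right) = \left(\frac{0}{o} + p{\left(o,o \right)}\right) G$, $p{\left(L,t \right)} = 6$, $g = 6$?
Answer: $- \frac{10031 \sqrt{5}}{671} \approx -33.428$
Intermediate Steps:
$r{\left(G,o \right)} = -2 + \frac{3 G}{4}$ ($r{\left(G,o \right)} = -2 + \frac{\left(\frac{0}{o} + 6\right) G}{8} = -2 + \frac{\left(0 + 6\right) G}{8} = -2 + \frac{6 G}{8} = -2 + \frac{3 G}{4}$)
$M{\left(Y \right)} = 7 \sqrt{Y}$
$- \frac{1433}{671} M{\left(- r{\left(-4,g \right)} \right)} = - \frac{1433}{671} \cdot 7 \sqrt{- (-2 + \frac{3}{4} \left(-4\right))} = \left(-1433\right) \frac{1}{671} \cdot 7 \sqrt{- (-2 - 3)} = - \frac{1433 \cdot 7 \sqrt{\left(-1\right) \left(-5\right)}}{671} = - \frac{1433 \cdot 7 \sqrt{5}}{671} = - \frac{10031 \sqrt{5}}{671}$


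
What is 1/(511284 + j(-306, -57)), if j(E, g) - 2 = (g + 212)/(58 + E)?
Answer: 8/4090283 ≈ 1.9559e-6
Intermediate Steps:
j(E, g) = 2 + (212 + g)/(58 + E) (j(E, g) = 2 + (g + 212)/(58 + E) = 2 + (212 + g)/(58 + E))
1/(511284 + j(-306, -57)) = 1/(511284 + (328 - 57 + 2*(-306))/(58 - 306)) = 1/(511284 + (328 - 57 - 612)/(-248)) = 1/(511284 - 1/248*(-341)) = 1/(511284 + 11/8) = 1/(4090283/8) = 8/4090283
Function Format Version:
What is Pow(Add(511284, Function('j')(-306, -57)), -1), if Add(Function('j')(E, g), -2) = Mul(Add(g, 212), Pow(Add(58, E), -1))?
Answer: Rational(8, 4090283) ≈ 1.9559e-6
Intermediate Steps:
Function('j')(E, g) = Add(2, Mul(Pow(Add(58, E), -1), Add(212, g))) (Function('j')(E, g) = Add(2, Mul(Add(g, 212), Pow(Add(58, E), -1))) = Add(2, Mul(Add(212, g), Pow(Add(58, E), -1))) = Add(2, Mul(Pow(Add(58, E), -1), Add(212, g))))
Pow(Add(511284, Function('j')(-306, -57)), -1) = Pow(Add(511284, Mul(Pow(Add(58, -306), -1), Add(328, -57, Mul(2, -306)))), -1) = Pow(Add(511284, Mul(Pow(-248, -1), Add(328, -57, -612))), -1) = Pow(Add(511284, Mul(Rational(-1, 248), -341)), -1) = Pow(Add(511284, Rational(11, 8)), -1) = Pow(Rational(4090283, 8), -1) = Rational(8, 4090283)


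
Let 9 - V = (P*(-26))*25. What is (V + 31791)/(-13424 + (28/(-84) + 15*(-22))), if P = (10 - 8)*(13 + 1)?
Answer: -150000/41263 ≈ -3.6352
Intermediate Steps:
P = 28 (P = 2*14 = 28)
V = 18209 (V = 9 - 28*(-26)*25 = 9 - (-728)*25 = 9 - 1*(-18200) = 9 + 18200 = 18209)
(V + 31791)/(-13424 + (28/(-84) + 15*(-22))) = (18209 + 31791)/(-13424 + (28/(-84) + 15*(-22))) = 50000/(-13424 + (28*(-1/84) - 330)) = 50000/(-13424 + (-⅓ - 330)) = 50000/(-13424 - 991/3) = 50000/(-41263/3) = 50000*(-3/41263) = -150000/41263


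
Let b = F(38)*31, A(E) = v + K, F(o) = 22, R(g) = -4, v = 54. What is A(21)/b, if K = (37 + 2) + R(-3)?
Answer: 89/682 ≈ 0.13050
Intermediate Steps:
K = 35 (K = (37 + 2) - 4 = 39 - 4 = 35)
A(E) = 89 (A(E) = 54 + 35 = 89)
b = 682 (b = 22*31 = 682)
A(21)/b = 89/682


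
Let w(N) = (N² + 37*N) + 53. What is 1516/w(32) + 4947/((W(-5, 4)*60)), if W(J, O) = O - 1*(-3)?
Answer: 80421/6460 ≈ 12.449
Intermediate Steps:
W(J, O) = 3 + O (W(J, O) = O + 3 = 3 + O)
w(N) = 53 + N² + 37*N
1516/w(32) + 4947/((W(-5, 4)*60)) = 1516/(53 + 32² + 37*32) + 4947/(((3 + 4)*60)) = 1516/(53 + 1024 + 1184) + 4947/((7*60)) = 1516/2261 + 4947/420 = 1516*(1/2261) + 4947*(1/420) = 1516/2261 + 1649/140 = 80421/6460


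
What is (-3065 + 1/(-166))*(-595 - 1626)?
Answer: 1130024811/166 ≈ 6.8074e+6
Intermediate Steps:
(-3065 + 1/(-166))*(-595 - 1626) = (-3065 - 1/166)*(-2221) = -508791/166*(-2221) = 1130024811/166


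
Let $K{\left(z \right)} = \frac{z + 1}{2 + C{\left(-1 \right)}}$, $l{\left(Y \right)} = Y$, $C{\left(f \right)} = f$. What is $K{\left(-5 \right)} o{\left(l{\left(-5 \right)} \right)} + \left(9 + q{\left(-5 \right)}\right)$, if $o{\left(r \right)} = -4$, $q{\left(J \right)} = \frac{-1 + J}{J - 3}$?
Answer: $\frac{103}{4} \approx 25.75$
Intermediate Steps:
$q{\left(J \right)} = \frac{-1 + J}{-3 + J}$
$K{\left(z \right)} = 1 + z$ ($K{\left(z \right)} = \frac{z + 1}{2 - 1} = \frac{1 + z}{1} = \left(1 + z\right) 1 = 1 + z$)
$K{\left(-5 \right)} o{\left(l{\left(-5 \right)} \right)} + \left(9 + q{\left(-5 \right)}\right) = \left(1 - 5\right) \left(-4\right) + \left(9 + \frac{-1 - 5}{-3 - 5}\right) = \left(-4\right) \left(-4\right) + \left(9 + \frac{1}{-8} \left(-6\right)\right) = 16 + \left(9 - - \frac{3}{4}\right) = 16 + \left(9 + \frac{3}{4}\right) = 16 + \frac{39}{4} = \frac{103}{4}$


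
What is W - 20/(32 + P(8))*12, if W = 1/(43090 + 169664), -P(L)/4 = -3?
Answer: -12765229/2340294 ≈ -5.4545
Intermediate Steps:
P(L) = 12 (P(L) = -4*(-3) = 12)
W = 1/212754 ≈ 4.7003e-6
W - 20/(32 + P(8))*12 = 1/212754 - 20/(32 + 12)*12 = 1/212754 - 20/44*12 = 1/212754 - 20*1/44*12 = 1/212754 - 5/11*12 = 1/212754 - 60/11 = -12765229/2340294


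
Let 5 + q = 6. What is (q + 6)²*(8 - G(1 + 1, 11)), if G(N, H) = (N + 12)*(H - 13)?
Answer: 1764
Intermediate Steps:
q = 1 (q = -5 + 6 = 1)
G(N, H) = (-13 + H)*(12 + N) (G(N, H) = (12 + N)*(-13 + H) = (-13 + H)*(12 + N))
(q + 6)²*(8 - G(1 + 1, 11)) = (1 + 6)²*(8 - (-156 - 13*(1 + 1) + 12*11 + 11*(1 + 1))) = 7²*(8 - (-156 - 13*2 + 132 + 11*2)) = 49*(8 - (-156 - 26 + 132 + 22)) = 49*(8 - 1*(-28)) = 49*(8 + 28) = 49*36 = 1764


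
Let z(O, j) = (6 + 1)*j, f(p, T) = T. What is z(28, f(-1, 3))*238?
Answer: 4998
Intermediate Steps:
z(O, j) = 7*j
z(28, f(-1, 3))*238 = (7*3)*238 = 21*238 = 4998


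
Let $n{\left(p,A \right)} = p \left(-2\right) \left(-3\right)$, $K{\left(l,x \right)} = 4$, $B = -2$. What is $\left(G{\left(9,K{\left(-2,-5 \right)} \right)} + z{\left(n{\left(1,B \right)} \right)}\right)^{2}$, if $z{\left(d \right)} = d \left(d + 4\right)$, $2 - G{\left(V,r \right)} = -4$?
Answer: $4356$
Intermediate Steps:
$G{\left(V,r \right)} = 6$ ($G{\left(V,r \right)} = 2 - -4 = 2 + 4 = 6$)
$n{\left(p,A \right)} = 6 p$ ($n{\left(p,A \right)} = - 2 p \left(-3\right) = 6 p$)
$z{\left(d \right)} = d \left(4 + d\right)$
$\left(G{\left(9,K{\left(-2,-5 \right)} \right)} + z{\left(n{\left(1,B \right)} \right)}\right)^{2} = \left(6 + 6 \cdot 1 \left(4 + 6 \cdot 1\right)\right)^{2} = \left(6 + 6 \left(4 + 6\right)\right)^{2} = \left(6 + 6 \cdot 10\right)^{2} = \left(6 + 60\right)^{2} = 66^{2} = 4356$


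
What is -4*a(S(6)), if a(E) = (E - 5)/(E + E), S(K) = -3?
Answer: -16/3 ≈ -5.3333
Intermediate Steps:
a(E) = (-5 + E)/(2*E) (a(E) = (-5 + E)/((2*E)) = (-5 + E)*(1/(2*E)) = (-5 + E)/(2*E))
-4*a(S(6)) = -2*(-5 - 3)/(-3) = -2*(-1)*(-8)/3 = -4*4/3 = -16/3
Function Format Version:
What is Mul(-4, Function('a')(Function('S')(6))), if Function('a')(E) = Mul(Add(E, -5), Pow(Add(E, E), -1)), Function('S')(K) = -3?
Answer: Rational(-16, 3) ≈ -5.3333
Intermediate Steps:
Function('a')(E) = Mul(Rational(1, 2), Pow(E, -1), Add(-5, E)) (Function('a')(E) = Mul(Add(-5, E), Pow(Mul(2, E), -1)) = Mul(Add(-5, E), Mul(Rational(1, 2), Pow(E, -1))) = Mul(Rational(1, 2), Pow(E, -1), Add(-5, E)))
Mul(-4, Function('a')(Function('S')(6))) = Mul(-4, Mul(Rational(1, 2), Pow(-3, -1), Add(-5, -3))) = Mul(-4, Mul(Rational(1, 2), Rational(-1, 3), -8)) = Mul(-4, Rational(4, 3)) = Rational(-16, 3)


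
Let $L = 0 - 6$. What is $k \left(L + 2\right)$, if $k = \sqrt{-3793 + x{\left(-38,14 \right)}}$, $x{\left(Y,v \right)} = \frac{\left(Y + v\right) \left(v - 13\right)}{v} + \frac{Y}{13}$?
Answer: $- \frac{4 i \sqrt{31448235}}{91} \approx - 246.5 i$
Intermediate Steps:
$L = -6$ ($L = 0 - 6 = -6$)
$x{\left(Y,v \right)} = \frac{Y}{13} + \frac{\left(-13 + v\right) \left(Y + v\right)}{v}$ ($x{\left(Y,v \right)} = \frac{\left(Y + v\right) \left(-13 + v\right)}{v} + Y \frac{1}{13} = \frac{\left(-13 + v\right) \left(Y + v\right)}{v} + \frac{Y}{13} = \frac{Y}{13} + \frac{\left(-13 + v\right) \left(Y + v\right)}{v}$)
$k = \frac{i \sqrt{31448235}}{91}$ ($k = \sqrt{-3793 + \left(-13 + 14 + \frac{14}{13} \left(-38\right) - - \frac{494}{14}\right)} = \sqrt{-3793 - \left(\frac{519}{13} - \frac{247}{7}\right)} = \sqrt{-3793 + \left(-13 + 14 - \frac{532}{13} + \frac{247}{7}\right)} = \sqrt{-3793 - \frac{422}{91}} = \sqrt{- \frac{345585}{91}} = \frac{i \sqrt{31448235}}{91} \approx 61.625 i$)
$k \left(L + 2\right) = \frac{i \sqrt{31448235}}{91} \left(-6 + 2\right) = \frac{i \sqrt{31448235}}{91} \left(-4\right) = - \frac{4 i \sqrt{31448235}}{91}$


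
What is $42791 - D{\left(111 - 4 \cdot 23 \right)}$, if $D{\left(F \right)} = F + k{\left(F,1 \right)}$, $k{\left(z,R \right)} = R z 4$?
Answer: $42696$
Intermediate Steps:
$k{\left(z,R \right)} = 4 R z$
$D{\left(F \right)} = 5 F$ ($D{\left(F \right)} = F + 4 \cdot 1 F = F + 4 F = 5 F$)
$42791 - D{\left(111 - 4 \cdot 23 \right)} = 42791 - 5 \left(111 - 4 \cdot 23\right) = 42791 - 5 \left(111 - 92\right) = 42791 - 5 \cdot 19 = 42791 - 95 = 42696$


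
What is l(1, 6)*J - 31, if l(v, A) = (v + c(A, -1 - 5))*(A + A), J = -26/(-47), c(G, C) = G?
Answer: 727/47 ≈ 15.468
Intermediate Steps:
J = 26/47 (J = -26*(-1/47) = 26/47 ≈ 0.55319)
l(v, A) = 2*A*(A + v) (l(v, A) = (v + A)*(A + A) = (A + v)*(2*A) = 2*A*(A + v))
l(1, 6)*J - 31 = (2*6*(6 + 1))*(26/47) - 31 = (2*6*7)*(26/47) - 31 = 84*(26/47) - 31 = 2184/47 - 31 = 727/47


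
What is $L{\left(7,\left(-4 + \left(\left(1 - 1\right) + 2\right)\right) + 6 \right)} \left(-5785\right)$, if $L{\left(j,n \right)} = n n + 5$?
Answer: $-121485$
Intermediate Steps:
$L{\left(j,n \right)} = 5 + n^{2}$ ($L{\left(j,n \right)} = n^{2} + 5 = 5 + n^{2}$)
$L{\left(7,\left(-4 + \left(\left(1 - 1\right) + 2\right)\right) + 6 \right)} \left(-5785\right) = \left(5 + \left(\left(-4 + \left(\left(1 - 1\right) + 2\right)\right) + 6\right)^{2}\right) \left(-5785\right) = \left(5 + \left(\left(-4 + \left(0 + 2\right)\right) + 6\right)^{2}\right) \left(-5785\right) = \left(5 + \left(\left(-4 + 2\right) + 6\right)^{2}\right) \left(-5785\right) = \left(5 + \left(-2 + 6\right)^{2}\right) \left(-5785\right) = \left(5 + 4^{2}\right) \left(-5785\right) = \left(5 + 16\right) \left(-5785\right) = 21 \left(-5785\right) = -121485$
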